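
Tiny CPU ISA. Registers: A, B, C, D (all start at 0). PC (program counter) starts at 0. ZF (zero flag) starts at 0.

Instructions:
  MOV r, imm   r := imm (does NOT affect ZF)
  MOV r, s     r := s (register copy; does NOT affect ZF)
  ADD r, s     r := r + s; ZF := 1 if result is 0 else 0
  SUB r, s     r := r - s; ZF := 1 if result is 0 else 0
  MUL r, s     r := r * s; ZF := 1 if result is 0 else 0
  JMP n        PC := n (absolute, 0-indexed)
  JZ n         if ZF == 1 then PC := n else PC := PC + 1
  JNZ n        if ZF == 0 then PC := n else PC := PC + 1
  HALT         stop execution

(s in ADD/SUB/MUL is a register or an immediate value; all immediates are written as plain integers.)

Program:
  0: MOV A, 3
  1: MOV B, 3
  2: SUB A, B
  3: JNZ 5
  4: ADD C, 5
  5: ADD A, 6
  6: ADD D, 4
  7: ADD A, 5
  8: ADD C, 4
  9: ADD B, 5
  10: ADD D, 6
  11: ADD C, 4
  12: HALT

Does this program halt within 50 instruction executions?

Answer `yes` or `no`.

Step 1: PC=0 exec 'MOV A, 3'. After: A=3 B=0 C=0 D=0 ZF=0 PC=1
Step 2: PC=1 exec 'MOV B, 3'. After: A=3 B=3 C=0 D=0 ZF=0 PC=2
Step 3: PC=2 exec 'SUB A, B'. After: A=0 B=3 C=0 D=0 ZF=1 PC=3
Step 4: PC=3 exec 'JNZ 5'. After: A=0 B=3 C=0 D=0 ZF=1 PC=4
Step 5: PC=4 exec 'ADD C, 5'. After: A=0 B=3 C=5 D=0 ZF=0 PC=5
Step 6: PC=5 exec 'ADD A, 6'. After: A=6 B=3 C=5 D=0 ZF=0 PC=6
Step 7: PC=6 exec 'ADD D, 4'. After: A=6 B=3 C=5 D=4 ZF=0 PC=7
Step 8: PC=7 exec 'ADD A, 5'. After: A=11 B=3 C=5 D=4 ZF=0 PC=8
Step 9: PC=8 exec 'ADD C, 4'. After: A=11 B=3 C=9 D=4 ZF=0 PC=9
Step 10: PC=9 exec 'ADD B, 5'. After: A=11 B=8 C=9 D=4 ZF=0 PC=10
Step 11: PC=10 exec 'ADD D, 6'. After: A=11 B=8 C=9 D=10 ZF=0 PC=11
Step 12: PC=11 exec 'ADD C, 4'. After: A=11 B=8 C=13 D=10 ZF=0 PC=12
Step 13: PC=12 exec 'HALT'. After: A=11 B=8 C=13 D=10 ZF=0 PC=12 HALTED

Answer: yes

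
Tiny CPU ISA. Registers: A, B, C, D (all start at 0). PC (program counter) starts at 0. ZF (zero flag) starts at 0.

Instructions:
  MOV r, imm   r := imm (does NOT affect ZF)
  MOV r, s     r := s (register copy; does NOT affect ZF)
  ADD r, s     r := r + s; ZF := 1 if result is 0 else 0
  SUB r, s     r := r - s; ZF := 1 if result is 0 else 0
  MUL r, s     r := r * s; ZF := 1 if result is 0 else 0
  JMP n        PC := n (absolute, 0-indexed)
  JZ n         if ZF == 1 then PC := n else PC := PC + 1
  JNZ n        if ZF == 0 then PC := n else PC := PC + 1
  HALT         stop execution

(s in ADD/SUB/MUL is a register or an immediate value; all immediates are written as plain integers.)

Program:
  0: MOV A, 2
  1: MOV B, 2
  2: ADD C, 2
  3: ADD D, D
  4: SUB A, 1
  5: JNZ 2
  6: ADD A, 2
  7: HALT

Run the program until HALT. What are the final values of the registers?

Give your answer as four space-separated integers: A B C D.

Answer: 2 2 4 0

Derivation:
Step 1: PC=0 exec 'MOV A, 2'. After: A=2 B=0 C=0 D=0 ZF=0 PC=1
Step 2: PC=1 exec 'MOV B, 2'. After: A=2 B=2 C=0 D=0 ZF=0 PC=2
Step 3: PC=2 exec 'ADD C, 2'. After: A=2 B=2 C=2 D=0 ZF=0 PC=3
Step 4: PC=3 exec 'ADD D, D'. After: A=2 B=2 C=2 D=0 ZF=1 PC=4
Step 5: PC=4 exec 'SUB A, 1'. After: A=1 B=2 C=2 D=0 ZF=0 PC=5
Step 6: PC=5 exec 'JNZ 2'. After: A=1 B=2 C=2 D=0 ZF=0 PC=2
Step 7: PC=2 exec 'ADD C, 2'. After: A=1 B=2 C=4 D=0 ZF=0 PC=3
Step 8: PC=3 exec 'ADD D, D'. After: A=1 B=2 C=4 D=0 ZF=1 PC=4
Step 9: PC=4 exec 'SUB A, 1'. After: A=0 B=2 C=4 D=0 ZF=1 PC=5
Step 10: PC=5 exec 'JNZ 2'. After: A=0 B=2 C=4 D=0 ZF=1 PC=6
Step 11: PC=6 exec 'ADD A, 2'. After: A=2 B=2 C=4 D=0 ZF=0 PC=7
Step 12: PC=7 exec 'HALT'. After: A=2 B=2 C=4 D=0 ZF=0 PC=7 HALTED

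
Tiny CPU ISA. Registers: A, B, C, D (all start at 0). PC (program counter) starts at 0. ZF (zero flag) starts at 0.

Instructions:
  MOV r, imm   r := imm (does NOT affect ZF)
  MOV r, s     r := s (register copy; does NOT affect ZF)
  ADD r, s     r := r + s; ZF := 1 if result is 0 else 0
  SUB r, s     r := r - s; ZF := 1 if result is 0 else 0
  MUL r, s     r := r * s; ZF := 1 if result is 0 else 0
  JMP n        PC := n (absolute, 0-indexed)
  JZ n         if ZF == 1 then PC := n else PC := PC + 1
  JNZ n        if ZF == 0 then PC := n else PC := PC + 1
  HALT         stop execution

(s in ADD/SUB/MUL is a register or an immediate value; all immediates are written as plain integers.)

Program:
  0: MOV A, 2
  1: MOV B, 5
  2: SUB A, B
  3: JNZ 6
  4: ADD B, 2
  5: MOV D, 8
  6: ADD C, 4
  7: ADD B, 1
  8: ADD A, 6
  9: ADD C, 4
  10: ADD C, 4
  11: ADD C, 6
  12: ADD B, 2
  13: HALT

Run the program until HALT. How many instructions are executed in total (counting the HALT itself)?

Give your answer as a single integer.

Step 1: PC=0 exec 'MOV A, 2'. After: A=2 B=0 C=0 D=0 ZF=0 PC=1
Step 2: PC=1 exec 'MOV B, 5'. After: A=2 B=5 C=0 D=0 ZF=0 PC=2
Step 3: PC=2 exec 'SUB A, B'. After: A=-3 B=5 C=0 D=0 ZF=0 PC=3
Step 4: PC=3 exec 'JNZ 6'. After: A=-3 B=5 C=0 D=0 ZF=0 PC=6
Step 5: PC=6 exec 'ADD C, 4'. After: A=-3 B=5 C=4 D=0 ZF=0 PC=7
Step 6: PC=7 exec 'ADD B, 1'. After: A=-3 B=6 C=4 D=0 ZF=0 PC=8
Step 7: PC=8 exec 'ADD A, 6'. After: A=3 B=6 C=4 D=0 ZF=0 PC=9
Step 8: PC=9 exec 'ADD C, 4'. After: A=3 B=6 C=8 D=0 ZF=0 PC=10
Step 9: PC=10 exec 'ADD C, 4'. After: A=3 B=6 C=12 D=0 ZF=0 PC=11
Step 10: PC=11 exec 'ADD C, 6'. After: A=3 B=6 C=18 D=0 ZF=0 PC=12
Step 11: PC=12 exec 'ADD B, 2'. After: A=3 B=8 C=18 D=0 ZF=0 PC=13
Step 12: PC=13 exec 'HALT'. After: A=3 B=8 C=18 D=0 ZF=0 PC=13 HALTED
Total instructions executed: 12

Answer: 12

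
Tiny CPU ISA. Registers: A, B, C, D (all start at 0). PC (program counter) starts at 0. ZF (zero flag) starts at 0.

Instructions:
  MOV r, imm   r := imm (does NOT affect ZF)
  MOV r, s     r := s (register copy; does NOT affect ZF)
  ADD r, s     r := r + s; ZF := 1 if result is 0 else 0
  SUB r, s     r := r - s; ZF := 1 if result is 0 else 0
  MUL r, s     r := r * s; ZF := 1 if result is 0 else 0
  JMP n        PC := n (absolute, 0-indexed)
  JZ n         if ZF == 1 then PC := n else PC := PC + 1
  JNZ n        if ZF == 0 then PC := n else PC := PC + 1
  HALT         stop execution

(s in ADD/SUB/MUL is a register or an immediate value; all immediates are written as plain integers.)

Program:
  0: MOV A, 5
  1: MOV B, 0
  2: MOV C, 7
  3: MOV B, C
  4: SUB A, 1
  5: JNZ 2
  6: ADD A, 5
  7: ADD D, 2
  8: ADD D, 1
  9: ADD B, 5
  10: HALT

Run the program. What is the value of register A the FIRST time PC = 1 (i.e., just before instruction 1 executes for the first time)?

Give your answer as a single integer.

Step 1: PC=0 exec 'MOV A, 5'. After: A=5 B=0 C=0 D=0 ZF=0 PC=1
First time PC=1: A=5

5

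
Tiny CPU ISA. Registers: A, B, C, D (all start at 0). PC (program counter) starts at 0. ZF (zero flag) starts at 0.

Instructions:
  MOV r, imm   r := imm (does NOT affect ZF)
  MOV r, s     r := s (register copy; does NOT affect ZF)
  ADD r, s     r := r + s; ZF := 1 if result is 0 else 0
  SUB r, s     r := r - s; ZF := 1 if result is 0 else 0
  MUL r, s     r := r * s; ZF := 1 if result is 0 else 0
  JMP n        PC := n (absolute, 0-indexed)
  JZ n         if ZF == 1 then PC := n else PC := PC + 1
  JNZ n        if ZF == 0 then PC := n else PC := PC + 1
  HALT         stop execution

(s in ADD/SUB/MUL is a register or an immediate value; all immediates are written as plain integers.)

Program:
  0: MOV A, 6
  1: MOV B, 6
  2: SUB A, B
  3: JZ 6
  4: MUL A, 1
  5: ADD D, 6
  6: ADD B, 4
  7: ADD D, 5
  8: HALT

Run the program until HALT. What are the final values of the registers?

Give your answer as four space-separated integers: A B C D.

Step 1: PC=0 exec 'MOV A, 6'. After: A=6 B=0 C=0 D=0 ZF=0 PC=1
Step 2: PC=1 exec 'MOV B, 6'. After: A=6 B=6 C=0 D=0 ZF=0 PC=2
Step 3: PC=2 exec 'SUB A, B'. After: A=0 B=6 C=0 D=0 ZF=1 PC=3
Step 4: PC=3 exec 'JZ 6'. After: A=0 B=6 C=0 D=0 ZF=1 PC=6
Step 5: PC=6 exec 'ADD B, 4'. After: A=0 B=10 C=0 D=0 ZF=0 PC=7
Step 6: PC=7 exec 'ADD D, 5'. After: A=0 B=10 C=0 D=5 ZF=0 PC=8
Step 7: PC=8 exec 'HALT'. After: A=0 B=10 C=0 D=5 ZF=0 PC=8 HALTED

Answer: 0 10 0 5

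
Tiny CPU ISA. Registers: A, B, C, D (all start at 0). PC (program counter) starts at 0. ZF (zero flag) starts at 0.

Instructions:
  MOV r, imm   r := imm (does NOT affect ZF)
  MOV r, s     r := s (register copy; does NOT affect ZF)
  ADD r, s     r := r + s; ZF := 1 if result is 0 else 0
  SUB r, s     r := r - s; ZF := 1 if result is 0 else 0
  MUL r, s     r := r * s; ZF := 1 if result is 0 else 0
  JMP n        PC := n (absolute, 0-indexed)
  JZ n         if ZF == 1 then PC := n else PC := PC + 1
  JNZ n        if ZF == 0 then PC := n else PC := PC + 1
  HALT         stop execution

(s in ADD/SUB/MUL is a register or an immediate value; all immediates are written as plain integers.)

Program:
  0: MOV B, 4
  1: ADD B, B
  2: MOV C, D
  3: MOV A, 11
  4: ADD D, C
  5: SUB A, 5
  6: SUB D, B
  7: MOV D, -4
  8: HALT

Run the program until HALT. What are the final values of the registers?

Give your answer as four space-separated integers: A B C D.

Answer: 6 8 0 -4

Derivation:
Step 1: PC=0 exec 'MOV B, 4'. After: A=0 B=4 C=0 D=0 ZF=0 PC=1
Step 2: PC=1 exec 'ADD B, B'. After: A=0 B=8 C=0 D=0 ZF=0 PC=2
Step 3: PC=2 exec 'MOV C, D'. After: A=0 B=8 C=0 D=0 ZF=0 PC=3
Step 4: PC=3 exec 'MOV A, 11'. After: A=11 B=8 C=0 D=0 ZF=0 PC=4
Step 5: PC=4 exec 'ADD D, C'. After: A=11 B=8 C=0 D=0 ZF=1 PC=5
Step 6: PC=5 exec 'SUB A, 5'. After: A=6 B=8 C=0 D=0 ZF=0 PC=6
Step 7: PC=6 exec 'SUB D, B'. After: A=6 B=8 C=0 D=-8 ZF=0 PC=7
Step 8: PC=7 exec 'MOV D, -4'. After: A=6 B=8 C=0 D=-4 ZF=0 PC=8
Step 9: PC=8 exec 'HALT'. After: A=6 B=8 C=0 D=-4 ZF=0 PC=8 HALTED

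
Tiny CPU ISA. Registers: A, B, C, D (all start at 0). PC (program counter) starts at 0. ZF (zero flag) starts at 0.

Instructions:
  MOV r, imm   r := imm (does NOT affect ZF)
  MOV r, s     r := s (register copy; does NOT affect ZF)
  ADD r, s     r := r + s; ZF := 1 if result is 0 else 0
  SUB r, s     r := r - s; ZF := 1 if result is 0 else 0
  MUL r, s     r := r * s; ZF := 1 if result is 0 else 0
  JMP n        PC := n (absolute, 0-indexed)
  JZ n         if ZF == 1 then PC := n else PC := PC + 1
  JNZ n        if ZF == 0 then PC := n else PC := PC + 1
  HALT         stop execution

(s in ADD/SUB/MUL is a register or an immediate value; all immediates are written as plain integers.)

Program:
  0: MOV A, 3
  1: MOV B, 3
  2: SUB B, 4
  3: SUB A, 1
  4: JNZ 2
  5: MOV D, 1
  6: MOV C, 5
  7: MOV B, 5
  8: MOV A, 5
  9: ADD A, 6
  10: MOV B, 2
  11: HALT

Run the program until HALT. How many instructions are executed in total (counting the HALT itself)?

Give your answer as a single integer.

Step 1: PC=0 exec 'MOV A, 3'. After: A=3 B=0 C=0 D=0 ZF=0 PC=1
Step 2: PC=1 exec 'MOV B, 3'. After: A=3 B=3 C=0 D=0 ZF=0 PC=2
Step 3: PC=2 exec 'SUB B, 4'. After: A=3 B=-1 C=0 D=0 ZF=0 PC=3
Step 4: PC=3 exec 'SUB A, 1'. After: A=2 B=-1 C=0 D=0 ZF=0 PC=4
Step 5: PC=4 exec 'JNZ 2'. After: A=2 B=-1 C=0 D=0 ZF=0 PC=2
Step 6: PC=2 exec 'SUB B, 4'. After: A=2 B=-5 C=0 D=0 ZF=0 PC=3
Step 7: PC=3 exec 'SUB A, 1'. After: A=1 B=-5 C=0 D=0 ZF=0 PC=4
Step 8: PC=4 exec 'JNZ 2'. After: A=1 B=-5 C=0 D=0 ZF=0 PC=2
Step 9: PC=2 exec 'SUB B, 4'. After: A=1 B=-9 C=0 D=0 ZF=0 PC=3
Step 10: PC=3 exec 'SUB A, 1'. After: A=0 B=-9 C=0 D=0 ZF=1 PC=4
Step 11: PC=4 exec 'JNZ 2'. After: A=0 B=-9 C=0 D=0 ZF=1 PC=5
Step 12: PC=5 exec 'MOV D, 1'. After: A=0 B=-9 C=0 D=1 ZF=1 PC=6
Step 13: PC=6 exec 'MOV C, 5'. After: A=0 B=-9 C=5 D=1 ZF=1 PC=7
Step 14: PC=7 exec 'MOV B, 5'. After: A=0 B=5 C=5 D=1 ZF=1 PC=8
Step 15: PC=8 exec 'MOV A, 5'. After: A=5 B=5 C=5 D=1 ZF=1 PC=9
Step 16: PC=9 exec 'ADD A, 6'. After: A=11 B=5 C=5 D=1 ZF=0 PC=10
Step 17: PC=10 exec 'MOV B, 2'. After: A=11 B=2 C=5 D=1 ZF=0 PC=11
Step 18: PC=11 exec 'HALT'. After: A=11 B=2 C=5 D=1 ZF=0 PC=11 HALTED
Total instructions executed: 18

Answer: 18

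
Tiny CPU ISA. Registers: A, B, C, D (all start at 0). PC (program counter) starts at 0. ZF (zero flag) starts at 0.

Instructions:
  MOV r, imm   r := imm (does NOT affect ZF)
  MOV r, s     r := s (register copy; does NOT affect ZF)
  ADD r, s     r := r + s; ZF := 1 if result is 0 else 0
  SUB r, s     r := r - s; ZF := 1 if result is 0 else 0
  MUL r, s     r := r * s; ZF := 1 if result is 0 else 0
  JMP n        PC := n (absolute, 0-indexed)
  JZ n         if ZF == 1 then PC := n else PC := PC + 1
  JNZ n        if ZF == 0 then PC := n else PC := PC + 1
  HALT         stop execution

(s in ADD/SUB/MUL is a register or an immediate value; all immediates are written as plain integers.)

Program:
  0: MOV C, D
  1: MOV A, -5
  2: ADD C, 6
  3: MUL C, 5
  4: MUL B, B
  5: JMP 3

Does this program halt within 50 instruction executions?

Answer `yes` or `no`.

Step 1: PC=0 exec 'MOV C, D'. After: A=0 B=0 C=0 D=0 ZF=0 PC=1
Step 2: PC=1 exec 'MOV A, -5'. After: A=-5 B=0 C=0 D=0 ZF=0 PC=2
Step 3: PC=2 exec 'ADD C, 6'. After: A=-5 B=0 C=6 D=0 ZF=0 PC=3
Step 4: PC=3 exec 'MUL C, 5'. After: A=-5 B=0 C=30 D=0 ZF=0 PC=4
Step 5: PC=4 exec 'MUL B, B'. After: A=-5 B=0 C=30 D=0 ZF=1 PC=5
Step 6: PC=5 exec 'JMP 3'. After: A=-5 B=0 C=30 D=0 ZF=1 PC=3
Step 7: PC=3 exec 'MUL C, 5'. After: A=-5 B=0 C=150 D=0 ZF=0 PC=4
Step 8: PC=4 exec 'MUL B, B'. After: A=-5 B=0 C=150 D=0 ZF=1 PC=5
Step 9: PC=5 exec 'JMP 3'. After: A=-5 B=0 C=150 D=0 ZF=1 PC=3
Step 10: PC=3 exec 'MUL C, 5'. After: A=-5 B=0 C=750 D=0 ZF=0 PC=4
Step 11: PC=4 exec 'MUL B, B'. After: A=-5 B=0 C=750 D=0 ZF=1 PC=5
Step 12: PC=5 exec 'JMP 3'. After: A=-5 B=0 C=750 D=0 ZF=1 PC=3
Step 13: PC=3 exec 'MUL C, 5'. After: A=-5 B=0 C=3750 D=0 ZF=0 PC=4
Step 14: PC=4 exec 'MUL B, B'. After: A=-5 B=0 C=3750 D=0 ZF=1 PC=5
Step 15: PC=5 exec 'JMP 3'. After: A=-5 B=0 C=3750 D=0 ZF=1 PC=3
After 50 steps: not halted. PC revisits the same instructions with no path to HALT; will never halt.

Answer: no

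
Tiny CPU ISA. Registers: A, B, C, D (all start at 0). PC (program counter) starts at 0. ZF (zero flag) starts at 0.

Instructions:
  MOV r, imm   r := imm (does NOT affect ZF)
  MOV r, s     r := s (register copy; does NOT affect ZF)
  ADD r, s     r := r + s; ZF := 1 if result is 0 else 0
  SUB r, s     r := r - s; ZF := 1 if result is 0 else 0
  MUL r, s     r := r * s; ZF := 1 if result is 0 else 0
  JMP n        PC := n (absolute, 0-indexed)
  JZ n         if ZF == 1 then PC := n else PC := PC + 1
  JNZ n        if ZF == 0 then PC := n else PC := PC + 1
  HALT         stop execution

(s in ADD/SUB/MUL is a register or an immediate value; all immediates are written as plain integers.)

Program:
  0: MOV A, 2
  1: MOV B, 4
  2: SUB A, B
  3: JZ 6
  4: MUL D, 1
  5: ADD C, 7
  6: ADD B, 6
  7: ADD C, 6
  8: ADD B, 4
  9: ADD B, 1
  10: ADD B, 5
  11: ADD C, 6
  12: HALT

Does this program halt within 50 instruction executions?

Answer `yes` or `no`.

Step 1: PC=0 exec 'MOV A, 2'. After: A=2 B=0 C=0 D=0 ZF=0 PC=1
Step 2: PC=1 exec 'MOV B, 4'. After: A=2 B=4 C=0 D=0 ZF=0 PC=2
Step 3: PC=2 exec 'SUB A, B'. After: A=-2 B=4 C=0 D=0 ZF=0 PC=3
Step 4: PC=3 exec 'JZ 6'. After: A=-2 B=4 C=0 D=0 ZF=0 PC=4
Step 5: PC=4 exec 'MUL D, 1'. After: A=-2 B=4 C=0 D=0 ZF=1 PC=5
Step 6: PC=5 exec 'ADD C, 7'. After: A=-2 B=4 C=7 D=0 ZF=0 PC=6
Step 7: PC=6 exec 'ADD B, 6'. After: A=-2 B=10 C=7 D=0 ZF=0 PC=7
Step 8: PC=7 exec 'ADD C, 6'. After: A=-2 B=10 C=13 D=0 ZF=0 PC=8
Step 9: PC=8 exec 'ADD B, 4'. After: A=-2 B=14 C=13 D=0 ZF=0 PC=9
Step 10: PC=9 exec 'ADD B, 1'. After: A=-2 B=15 C=13 D=0 ZF=0 PC=10
Step 11: PC=10 exec 'ADD B, 5'. After: A=-2 B=20 C=13 D=0 ZF=0 PC=11
Step 12: PC=11 exec 'ADD C, 6'. After: A=-2 B=20 C=19 D=0 ZF=0 PC=12
Step 13: PC=12 exec 'HALT'. After: A=-2 B=20 C=19 D=0 ZF=0 PC=12 HALTED

Answer: yes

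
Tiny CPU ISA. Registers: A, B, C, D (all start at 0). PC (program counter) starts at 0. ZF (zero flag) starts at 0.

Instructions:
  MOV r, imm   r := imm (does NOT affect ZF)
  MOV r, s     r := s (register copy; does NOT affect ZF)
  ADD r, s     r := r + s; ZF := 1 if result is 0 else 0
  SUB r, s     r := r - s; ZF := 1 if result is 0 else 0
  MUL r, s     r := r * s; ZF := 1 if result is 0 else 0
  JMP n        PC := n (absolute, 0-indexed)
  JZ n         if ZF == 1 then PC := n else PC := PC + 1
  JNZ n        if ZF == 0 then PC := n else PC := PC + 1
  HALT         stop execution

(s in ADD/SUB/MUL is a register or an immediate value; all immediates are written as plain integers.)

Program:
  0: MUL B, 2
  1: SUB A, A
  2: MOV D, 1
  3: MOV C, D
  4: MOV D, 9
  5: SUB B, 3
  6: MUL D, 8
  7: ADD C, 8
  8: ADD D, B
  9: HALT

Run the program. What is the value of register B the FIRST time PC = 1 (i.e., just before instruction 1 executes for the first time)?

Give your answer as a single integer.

Step 1: PC=0 exec 'MUL B, 2'. After: A=0 B=0 C=0 D=0 ZF=1 PC=1
First time PC=1: B=0

0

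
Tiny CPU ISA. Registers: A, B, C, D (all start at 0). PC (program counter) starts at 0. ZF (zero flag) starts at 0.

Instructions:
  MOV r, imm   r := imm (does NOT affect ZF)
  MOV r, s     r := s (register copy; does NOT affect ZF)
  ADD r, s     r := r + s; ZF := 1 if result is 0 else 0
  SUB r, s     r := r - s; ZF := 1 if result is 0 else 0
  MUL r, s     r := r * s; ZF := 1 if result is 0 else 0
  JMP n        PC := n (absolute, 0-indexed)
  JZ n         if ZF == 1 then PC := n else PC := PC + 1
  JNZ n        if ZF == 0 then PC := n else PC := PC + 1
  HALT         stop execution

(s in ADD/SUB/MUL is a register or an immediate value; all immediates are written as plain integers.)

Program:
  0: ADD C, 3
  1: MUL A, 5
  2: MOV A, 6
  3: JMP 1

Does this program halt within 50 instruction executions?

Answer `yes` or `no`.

Answer: no

Derivation:
Step 1: PC=0 exec 'ADD C, 3'. After: A=0 B=0 C=3 D=0 ZF=0 PC=1
Step 2: PC=1 exec 'MUL A, 5'. After: A=0 B=0 C=3 D=0 ZF=1 PC=2
Step 3: PC=2 exec 'MOV A, 6'. After: A=6 B=0 C=3 D=0 ZF=1 PC=3
Step 4: PC=3 exec 'JMP 1'. After: A=6 B=0 C=3 D=0 ZF=1 PC=1
Step 5: PC=1 exec 'MUL A, 5'. After: A=30 B=0 C=3 D=0 ZF=0 PC=2
Step 6: PC=2 exec 'MOV A, 6'. After: A=6 B=0 C=3 D=0 ZF=0 PC=3
Step 7: PC=3 exec 'JMP 1'. After: A=6 B=0 C=3 D=0 ZF=0 PC=1
Step 8: PC=1 exec 'MUL A, 5'. After: A=30 B=0 C=3 D=0 ZF=0 PC=2
State after step 8 equals state after step 5: the program is in a cycle of length 3 and will never halt.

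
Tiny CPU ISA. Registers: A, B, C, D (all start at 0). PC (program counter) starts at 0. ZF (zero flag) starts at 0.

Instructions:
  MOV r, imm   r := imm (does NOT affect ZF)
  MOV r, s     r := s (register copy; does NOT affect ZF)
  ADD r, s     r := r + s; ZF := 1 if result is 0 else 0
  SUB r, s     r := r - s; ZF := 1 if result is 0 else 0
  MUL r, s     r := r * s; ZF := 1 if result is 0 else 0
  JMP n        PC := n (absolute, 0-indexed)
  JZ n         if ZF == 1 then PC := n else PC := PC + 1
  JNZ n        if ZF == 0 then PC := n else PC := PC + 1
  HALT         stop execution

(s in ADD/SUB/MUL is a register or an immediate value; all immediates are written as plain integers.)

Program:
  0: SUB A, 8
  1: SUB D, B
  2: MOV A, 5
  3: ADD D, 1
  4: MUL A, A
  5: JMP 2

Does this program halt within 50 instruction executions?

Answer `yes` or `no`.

Step 1: PC=0 exec 'SUB A, 8'. After: A=-8 B=0 C=0 D=0 ZF=0 PC=1
Step 2: PC=1 exec 'SUB D, B'. After: A=-8 B=0 C=0 D=0 ZF=1 PC=2
Step 3: PC=2 exec 'MOV A, 5'. After: A=5 B=0 C=0 D=0 ZF=1 PC=3
Step 4: PC=3 exec 'ADD D, 1'. After: A=5 B=0 C=0 D=1 ZF=0 PC=4
Step 5: PC=4 exec 'MUL A, A'. After: A=25 B=0 C=0 D=1 ZF=0 PC=5
Step 6: PC=5 exec 'JMP 2'. After: A=25 B=0 C=0 D=1 ZF=0 PC=2
Step 7: PC=2 exec 'MOV A, 5'. After: A=5 B=0 C=0 D=1 ZF=0 PC=3
Step 8: PC=3 exec 'ADD D, 1'. After: A=5 B=0 C=0 D=2 ZF=0 PC=4
Step 9: PC=4 exec 'MUL A, A'. After: A=25 B=0 C=0 D=2 ZF=0 PC=5
Step 10: PC=5 exec 'JMP 2'. After: A=25 B=0 C=0 D=2 ZF=0 PC=2
Step 11: PC=2 exec 'MOV A, 5'. After: A=5 B=0 C=0 D=2 ZF=0 PC=3
Step 12: PC=3 exec 'ADD D, 1'. After: A=5 B=0 C=0 D=3 ZF=0 PC=4
Step 13: PC=4 exec 'MUL A, A'. After: A=25 B=0 C=0 D=3 ZF=0 PC=5
Step 14: PC=5 exec 'JMP 2'. After: A=25 B=0 C=0 D=3 ZF=0 PC=2
Step 15: PC=2 exec 'MOV A, 5'. After: A=5 B=0 C=0 D=3 ZF=0 PC=3
After 50 steps: not halted. PC revisits the same instructions with no path to HALT; will never halt.

Answer: no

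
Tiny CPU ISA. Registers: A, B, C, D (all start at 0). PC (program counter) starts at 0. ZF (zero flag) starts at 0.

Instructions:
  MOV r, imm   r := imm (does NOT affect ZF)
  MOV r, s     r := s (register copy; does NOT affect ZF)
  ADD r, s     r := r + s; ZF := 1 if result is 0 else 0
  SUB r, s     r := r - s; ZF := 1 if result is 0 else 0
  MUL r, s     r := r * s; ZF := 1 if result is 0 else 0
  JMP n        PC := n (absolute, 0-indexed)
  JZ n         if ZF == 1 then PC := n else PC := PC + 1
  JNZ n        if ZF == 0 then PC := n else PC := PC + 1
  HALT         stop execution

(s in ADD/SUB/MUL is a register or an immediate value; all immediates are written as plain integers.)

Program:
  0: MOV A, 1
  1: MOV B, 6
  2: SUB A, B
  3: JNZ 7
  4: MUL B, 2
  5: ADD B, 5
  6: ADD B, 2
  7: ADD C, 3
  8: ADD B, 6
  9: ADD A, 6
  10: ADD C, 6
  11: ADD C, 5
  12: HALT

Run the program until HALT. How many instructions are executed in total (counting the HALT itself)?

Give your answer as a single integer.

Answer: 10

Derivation:
Step 1: PC=0 exec 'MOV A, 1'. After: A=1 B=0 C=0 D=0 ZF=0 PC=1
Step 2: PC=1 exec 'MOV B, 6'. After: A=1 B=6 C=0 D=0 ZF=0 PC=2
Step 3: PC=2 exec 'SUB A, B'. After: A=-5 B=6 C=0 D=0 ZF=0 PC=3
Step 4: PC=3 exec 'JNZ 7'. After: A=-5 B=6 C=0 D=0 ZF=0 PC=7
Step 5: PC=7 exec 'ADD C, 3'. After: A=-5 B=6 C=3 D=0 ZF=0 PC=8
Step 6: PC=8 exec 'ADD B, 6'. After: A=-5 B=12 C=3 D=0 ZF=0 PC=9
Step 7: PC=9 exec 'ADD A, 6'. After: A=1 B=12 C=3 D=0 ZF=0 PC=10
Step 8: PC=10 exec 'ADD C, 6'. After: A=1 B=12 C=9 D=0 ZF=0 PC=11
Step 9: PC=11 exec 'ADD C, 5'. After: A=1 B=12 C=14 D=0 ZF=0 PC=12
Step 10: PC=12 exec 'HALT'. After: A=1 B=12 C=14 D=0 ZF=0 PC=12 HALTED
Total instructions executed: 10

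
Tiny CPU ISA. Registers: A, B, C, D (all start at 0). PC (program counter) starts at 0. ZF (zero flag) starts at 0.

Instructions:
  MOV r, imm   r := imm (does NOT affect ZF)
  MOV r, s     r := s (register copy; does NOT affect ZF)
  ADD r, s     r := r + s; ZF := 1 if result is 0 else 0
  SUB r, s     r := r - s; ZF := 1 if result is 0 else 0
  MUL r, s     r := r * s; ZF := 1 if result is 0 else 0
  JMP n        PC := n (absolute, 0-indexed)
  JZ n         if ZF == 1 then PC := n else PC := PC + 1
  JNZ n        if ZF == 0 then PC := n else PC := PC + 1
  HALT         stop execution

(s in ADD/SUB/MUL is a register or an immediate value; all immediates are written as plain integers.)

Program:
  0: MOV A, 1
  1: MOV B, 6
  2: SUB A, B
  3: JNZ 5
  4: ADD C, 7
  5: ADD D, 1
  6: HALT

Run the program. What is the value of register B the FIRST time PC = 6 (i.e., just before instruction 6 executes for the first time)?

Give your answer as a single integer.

Step 1: PC=0 exec 'MOV A, 1'. After: A=1 B=0 C=0 D=0 ZF=0 PC=1
Step 2: PC=1 exec 'MOV B, 6'. After: A=1 B=6 C=0 D=0 ZF=0 PC=2
Step 3: PC=2 exec 'SUB A, B'. After: A=-5 B=6 C=0 D=0 ZF=0 PC=3
Step 4: PC=3 exec 'JNZ 5'. After: A=-5 B=6 C=0 D=0 ZF=0 PC=5
Step 5: PC=5 exec 'ADD D, 1'. After: A=-5 B=6 C=0 D=1 ZF=0 PC=6
First time PC=6: B=6

6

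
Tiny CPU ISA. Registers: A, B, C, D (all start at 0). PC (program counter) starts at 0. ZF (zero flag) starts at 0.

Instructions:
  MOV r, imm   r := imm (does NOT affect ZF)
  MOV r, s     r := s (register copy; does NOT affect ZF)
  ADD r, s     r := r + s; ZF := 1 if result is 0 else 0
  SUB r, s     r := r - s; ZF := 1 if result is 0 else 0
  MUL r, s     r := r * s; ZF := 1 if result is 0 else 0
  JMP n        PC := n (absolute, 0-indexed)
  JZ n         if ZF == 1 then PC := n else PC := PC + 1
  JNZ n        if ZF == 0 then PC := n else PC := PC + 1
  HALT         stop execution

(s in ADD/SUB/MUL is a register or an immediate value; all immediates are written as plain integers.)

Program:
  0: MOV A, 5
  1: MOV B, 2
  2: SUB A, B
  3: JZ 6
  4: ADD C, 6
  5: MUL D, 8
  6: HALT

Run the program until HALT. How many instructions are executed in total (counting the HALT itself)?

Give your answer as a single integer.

Step 1: PC=0 exec 'MOV A, 5'. After: A=5 B=0 C=0 D=0 ZF=0 PC=1
Step 2: PC=1 exec 'MOV B, 2'. After: A=5 B=2 C=0 D=0 ZF=0 PC=2
Step 3: PC=2 exec 'SUB A, B'. After: A=3 B=2 C=0 D=0 ZF=0 PC=3
Step 4: PC=3 exec 'JZ 6'. After: A=3 B=2 C=0 D=0 ZF=0 PC=4
Step 5: PC=4 exec 'ADD C, 6'. After: A=3 B=2 C=6 D=0 ZF=0 PC=5
Step 6: PC=5 exec 'MUL D, 8'. After: A=3 B=2 C=6 D=0 ZF=1 PC=6
Step 7: PC=6 exec 'HALT'. After: A=3 B=2 C=6 D=0 ZF=1 PC=6 HALTED
Total instructions executed: 7

Answer: 7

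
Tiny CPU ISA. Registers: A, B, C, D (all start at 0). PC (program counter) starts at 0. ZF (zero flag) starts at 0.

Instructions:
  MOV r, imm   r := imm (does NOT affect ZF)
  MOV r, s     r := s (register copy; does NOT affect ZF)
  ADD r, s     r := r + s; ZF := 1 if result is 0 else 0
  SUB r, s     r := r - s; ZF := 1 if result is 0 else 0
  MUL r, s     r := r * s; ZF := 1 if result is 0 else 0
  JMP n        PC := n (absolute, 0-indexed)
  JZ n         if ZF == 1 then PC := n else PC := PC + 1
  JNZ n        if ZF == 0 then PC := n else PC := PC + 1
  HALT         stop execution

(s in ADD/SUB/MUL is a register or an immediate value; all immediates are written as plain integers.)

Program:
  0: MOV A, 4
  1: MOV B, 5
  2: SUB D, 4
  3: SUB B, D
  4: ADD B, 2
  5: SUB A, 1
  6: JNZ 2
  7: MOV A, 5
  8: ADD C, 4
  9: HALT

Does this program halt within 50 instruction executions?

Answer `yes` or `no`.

Step 1: PC=0 exec 'MOV A, 4'. After: A=4 B=0 C=0 D=0 ZF=0 PC=1
Step 2: PC=1 exec 'MOV B, 5'. After: A=4 B=5 C=0 D=0 ZF=0 PC=2
Step 3: PC=2 exec 'SUB D, 4'. After: A=4 B=5 C=0 D=-4 ZF=0 PC=3
Step 4: PC=3 exec 'SUB B, D'. After: A=4 B=9 C=0 D=-4 ZF=0 PC=4
Step 5: PC=4 exec 'ADD B, 2'. After: A=4 B=11 C=0 D=-4 ZF=0 PC=5
Step 6: PC=5 exec 'SUB A, 1'. After: A=3 B=11 C=0 D=-4 ZF=0 PC=6
Step 7: PC=6 exec 'JNZ 2'. After: A=3 B=11 C=0 D=-4 ZF=0 PC=2
Step 8: PC=2 exec 'SUB D, 4'. After: A=3 B=11 C=0 D=-8 ZF=0 PC=3
Step 9: PC=3 exec 'SUB B, D'. After: A=3 B=19 C=0 D=-8 ZF=0 PC=4
Step 10: PC=4 exec 'ADD B, 2'. After: A=3 B=21 C=0 D=-8 ZF=0 PC=5
Step 11: PC=5 exec 'SUB A, 1'. After: A=2 B=21 C=0 D=-8 ZF=0 PC=6
Step 12: PC=6 exec 'JNZ 2'. After: A=2 B=21 C=0 D=-8 ZF=0 PC=2
Step 13: PC=2 exec 'SUB D, 4'. After: A=2 B=21 C=0 D=-12 ZF=0 PC=3
Step 14: PC=3 exec 'SUB B, D'. After: A=2 B=33 C=0 D=-12 ZF=0 PC=4
Step 15: PC=4 exec 'ADD B, 2'. After: A=2 B=35 C=0 D=-12 ZF=0 PC=5
Step 16: PC=5 exec 'SUB A, 1'. After: A=1 B=35 C=0 D=-12 ZF=0 PC=6
Step 17: PC=6 exec 'JNZ 2'. After: A=1 B=35 C=0 D=-12 ZF=0 PC=2
Step 18: PC=2 exec 'SUB D, 4'. After: A=1 B=35 C=0 D=-16 ZF=0 PC=3
Step 19: PC=3 exec 'SUB B, D'. After: A=1 B=51 C=0 D=-16 ZF=0 PC=4
Step 20: PC=4 exec 'ADD B, 2'. After: A=1 B=53 C=0 D=-16 ZF=0 PC=5
Step 21: PC=5 exec 'SUB A, 1'. After: A=0 B=53 C=0 D=-16 ZF=1 PC=6
Step 22: PC=6 exec 'JNZ 2'. After: A=0 B=53 C=0 D=-16 ZF=1 PC=7
Step 23: PC=7 exec 'MOV A, 5'. After: A=5 B=53 C=0 D=-16 ZF=1 PC=8
Step 24: PC=8 exec 'ADD C, 4'. After: A=5 B=53 C=4 D=-16 ZF=0 PC=9
Step 25: PC=9 exec 'HALT'. After: A=5 B=53 C=4 D=-16 ZF=0 PC=9 HALTED

Answer: yes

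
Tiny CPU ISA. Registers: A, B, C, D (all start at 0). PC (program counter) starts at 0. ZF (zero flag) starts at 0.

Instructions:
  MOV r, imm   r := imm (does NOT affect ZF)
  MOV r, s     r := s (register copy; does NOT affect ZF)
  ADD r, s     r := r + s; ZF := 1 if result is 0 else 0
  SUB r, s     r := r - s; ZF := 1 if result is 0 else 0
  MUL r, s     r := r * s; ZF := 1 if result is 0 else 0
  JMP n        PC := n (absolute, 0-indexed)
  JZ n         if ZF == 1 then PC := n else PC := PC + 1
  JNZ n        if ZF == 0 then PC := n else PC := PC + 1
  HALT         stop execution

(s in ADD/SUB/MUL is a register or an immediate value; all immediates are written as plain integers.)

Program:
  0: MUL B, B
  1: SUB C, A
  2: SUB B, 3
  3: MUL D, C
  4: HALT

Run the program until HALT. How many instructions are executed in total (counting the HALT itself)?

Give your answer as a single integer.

Step 1: PC=0 exec 'MUL B, B'. After: A=0 B=0 C=0 D=0 ZF=1 PC=1
Step 2: PC=1 exec 'SUB C, A'. After: A=0 B=0 C=0 D=0 ZF=1 PC=2
Step 3: PC=2 exec 'SUB B, 3'. After: A=0 B=-3 C=0 D=0 ZF=0 PC=3
Step 4: PC=3 exec 'MUL D, C'. After: A=0 B=-3 C=0 D=0 ZF=1 PC=4
Step 5: PC=4 exec 'HALT'. After: A=0 B=-3 C=0 D=0 ZF=1 PC=4 HALTED
Total instructions executed: 5

Answer: 5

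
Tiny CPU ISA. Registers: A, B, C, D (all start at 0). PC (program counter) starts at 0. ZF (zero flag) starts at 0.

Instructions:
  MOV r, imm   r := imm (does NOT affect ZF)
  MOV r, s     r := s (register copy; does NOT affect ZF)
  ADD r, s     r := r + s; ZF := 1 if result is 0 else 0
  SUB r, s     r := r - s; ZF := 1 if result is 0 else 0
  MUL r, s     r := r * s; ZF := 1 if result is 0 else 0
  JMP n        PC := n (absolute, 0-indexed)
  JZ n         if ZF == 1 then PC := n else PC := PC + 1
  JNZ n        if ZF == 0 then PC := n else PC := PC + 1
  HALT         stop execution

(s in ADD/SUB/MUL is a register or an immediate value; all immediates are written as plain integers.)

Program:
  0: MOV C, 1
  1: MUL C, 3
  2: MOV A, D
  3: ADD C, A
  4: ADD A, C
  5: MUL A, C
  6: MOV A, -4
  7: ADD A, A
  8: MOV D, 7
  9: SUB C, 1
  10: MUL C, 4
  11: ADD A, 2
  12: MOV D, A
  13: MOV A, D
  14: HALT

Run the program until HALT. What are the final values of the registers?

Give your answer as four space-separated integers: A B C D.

Answer: -6 0 8 -6

Derivation:
Step 1: PC=0 exec 'MOV C, 1'. After: A=0 B=0 C=1 D=0 ZF=0 PC=1
Step 2: PC=1 exec 'MUL C, 3'. After: A=0 B=0 C=3 D=0 ZF=0 PC=2
Step 3: PC=2 exec 'MOV A, D'. After: A=0 B=0 C=3 D=0 ZF=0 PC=3
Step 4: PC=3 exec 'ADD C, A'. After: A=0 B=0 C=3 D=0 ZF=0 PC=4
Step 5: PC=4 exec 'ADD A, C'. After: A=3 B=0 C=3 D=0 ZF=0 PC=5
Step 6: PC=5 exec 'MUL A, C'. After: A=9 B=0 C=3 D=0 ZF=0 PC=6
Step 7: PC=6 exec 'MOV A, -4'. After: A=-4 B=0 C=3 D=0 ZF=0 PC=7
Step 8: PC=7 exec 'ADD A, A'. After: A=-8 B=0 C=3 D=0 ZF=0 PC=8
Step 9: PC=8 exec 'MOV D, 7'. After: A=-8 B=0 C=3 D=7 ZF=0 PC=9
Step 10: PC=9 exec 'SUB C, 1'. After: A=-8 B=0 C=2 D=7 ZF=0 PC=10
Step 11: PC=10 exec 'MUL C, 4'. After: A=-8 B=0 C=8 D=7 ZF=0 PC=11
Step 12: PC=11 exec 'ADD A, 2'. After: A=-6 B=0 C=8 D=7 ZF=0 PC=12
Step 13: PC=12 exec 'MOV D, A'. After: A=-6 B=0 C=8 D=-6 ZF=0 PC=13
Step 14: PC=13 exec 'MOV A, D'. After: A=-6 B=0 C=8 D=-6 ZF=0 PC=14
Step 15: PC=14 exec 'HALT'. After: A=-6 B=0 C=8 D=-6 ZF=0 PC=14 HALTED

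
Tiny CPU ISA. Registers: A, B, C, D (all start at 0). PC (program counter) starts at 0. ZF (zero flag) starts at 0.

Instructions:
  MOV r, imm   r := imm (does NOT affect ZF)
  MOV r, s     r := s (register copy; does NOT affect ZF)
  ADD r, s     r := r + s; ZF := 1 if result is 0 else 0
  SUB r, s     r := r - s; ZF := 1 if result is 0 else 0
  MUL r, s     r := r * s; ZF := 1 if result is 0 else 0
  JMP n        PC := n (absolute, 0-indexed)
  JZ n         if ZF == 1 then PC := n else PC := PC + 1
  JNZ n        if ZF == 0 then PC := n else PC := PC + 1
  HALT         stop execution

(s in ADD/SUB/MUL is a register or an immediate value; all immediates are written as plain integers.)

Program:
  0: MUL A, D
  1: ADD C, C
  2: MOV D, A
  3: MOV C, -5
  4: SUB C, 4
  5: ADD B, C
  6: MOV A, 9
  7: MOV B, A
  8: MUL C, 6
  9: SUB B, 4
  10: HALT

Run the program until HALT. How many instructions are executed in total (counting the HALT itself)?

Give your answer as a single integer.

Answer: 11

Derivation:
Step 1: PC=0 exec 'MUL A, D'. After: A=0 B=0 C=0 D=0 ZF=1 PC=1
Step 2: PC=1 exec 'ADD C, C'. After: A=0 B=0 C=0 D=0 ZF=1 PC=2
Step 3: PC=2 exec 'MOV D, A'. After: A=0 B=0 C=0 D=0 ZF=1 PC=3
Step 4: PC=3 exec 'MOV C, -5'. After: A=0 B=0 C=-5 D=0 ZF=1 PC=4
Step 5: PC=4 exec 'SUB C, 4'. After: A=0 B=0 C=-9 D=0 ZF=0 PC=5
Step 6: PC=5 exec 'ADD B, C'. After: A=0 B=-9 C=-9 D=0 ZF=0 PC=6
Step 7: PC=6 exec 'MOV A, 9'. After: A=9 B=-9 C=-9 D=0 ZF=0 PC=7
Step 8: PC=7 exec 'MOV B, A'. After: A=9 B=9 C=-9 D=0 ZF=0 PC=8
Step 9: PC=8 exec 'MUL C, 6'. After: A=9 B=9 C=-54 D=0 ZF=0 PC=9
Step 10: PC=9 exec 'SUB B, 4'. After: A=9 B=5 C=-54 D=0 ZF=0 PC=10
Step 11: PC=10 exec 'HALT'. After: A=9 B=5 C=-54 D=0 ZF=0 PC=10 HALTED
Total instructions executed: 11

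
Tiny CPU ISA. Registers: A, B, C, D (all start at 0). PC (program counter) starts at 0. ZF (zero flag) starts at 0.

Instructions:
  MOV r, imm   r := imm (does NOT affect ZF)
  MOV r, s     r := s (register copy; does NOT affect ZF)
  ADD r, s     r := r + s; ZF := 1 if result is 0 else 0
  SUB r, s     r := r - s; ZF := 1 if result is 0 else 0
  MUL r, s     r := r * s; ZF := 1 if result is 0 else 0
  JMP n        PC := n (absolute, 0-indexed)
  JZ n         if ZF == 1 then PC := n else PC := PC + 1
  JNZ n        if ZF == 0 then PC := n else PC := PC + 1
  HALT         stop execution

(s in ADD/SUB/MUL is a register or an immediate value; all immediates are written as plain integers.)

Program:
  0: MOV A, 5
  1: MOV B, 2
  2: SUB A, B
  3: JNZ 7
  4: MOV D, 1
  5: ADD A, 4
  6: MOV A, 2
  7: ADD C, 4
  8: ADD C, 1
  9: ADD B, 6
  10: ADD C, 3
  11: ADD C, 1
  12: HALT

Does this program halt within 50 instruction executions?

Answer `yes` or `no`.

Answer: yes

Derivation:
Step 1: PC=0 exec 'MOV A, 5'. After: A=5 B=0 C=0 D=0 ZF=0 PC=1
Step 2: PC=1 exec 'MOV B, 2'. After: A=5 B=2 C=0 D=0 ZF=0 PC=2
Step 3: PC=2 exec 'SUB A, B'. After: A=3 B=2 C=0 D=0 ZF=0 PC=3
Step 4: PC=3 exec 'JNZ 7'. After: A=3 B=2 C=0 D=0 ZF=0 PC=7
Step 5: PC=7 exec 'ADD C, 4'. After: A=3 B=2 C=4 D=0 ZF=0 PC=8
Step 6: PC=8 exec 'ADD C, 1'. After: A=3 B=2 C=5 D=0 ZF=0 PC=9
Step 7: PC=9 exec 'ADD B, 6'. After: A=3 B=8 C=5 D=0 ZF=0 PC=10
Step 8: PC=10 exec 'ADD C, 3'. After: A=3 B=8 C=8 D=0 ZF=0 PC=11
Step 9: PC=11 exec 'ADD C, 1'. After: A=3 B=8 C=9 D=0 ZF=0 PC=12
Step 10: PC=12 exec 'HALT'. After: A=3 B=8 C=9 D=0 ZF=0 PC=12 HALTED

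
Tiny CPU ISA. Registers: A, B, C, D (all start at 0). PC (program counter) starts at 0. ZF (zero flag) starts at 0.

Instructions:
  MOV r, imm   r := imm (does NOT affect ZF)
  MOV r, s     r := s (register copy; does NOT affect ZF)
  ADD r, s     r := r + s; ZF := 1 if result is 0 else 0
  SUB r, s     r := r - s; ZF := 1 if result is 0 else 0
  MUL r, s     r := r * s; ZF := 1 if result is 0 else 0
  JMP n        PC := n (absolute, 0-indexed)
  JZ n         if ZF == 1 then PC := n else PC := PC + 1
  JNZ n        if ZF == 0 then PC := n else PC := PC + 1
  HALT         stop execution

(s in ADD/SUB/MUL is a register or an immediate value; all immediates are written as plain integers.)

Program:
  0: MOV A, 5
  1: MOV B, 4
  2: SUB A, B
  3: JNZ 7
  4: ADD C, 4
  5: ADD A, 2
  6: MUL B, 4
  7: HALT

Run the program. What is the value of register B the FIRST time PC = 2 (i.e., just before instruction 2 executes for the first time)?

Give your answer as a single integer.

Step 1: PC=0 exec 'MOV A, 5'. After: A=5 B=0 C=0 D=0 ZF=0 PC=1
Step 2: PC=1 exec 'MOV B, 4'. After: A=5 B=4 C=0 D=0 ZF=0 PC=2
First time PC=2: B=4

4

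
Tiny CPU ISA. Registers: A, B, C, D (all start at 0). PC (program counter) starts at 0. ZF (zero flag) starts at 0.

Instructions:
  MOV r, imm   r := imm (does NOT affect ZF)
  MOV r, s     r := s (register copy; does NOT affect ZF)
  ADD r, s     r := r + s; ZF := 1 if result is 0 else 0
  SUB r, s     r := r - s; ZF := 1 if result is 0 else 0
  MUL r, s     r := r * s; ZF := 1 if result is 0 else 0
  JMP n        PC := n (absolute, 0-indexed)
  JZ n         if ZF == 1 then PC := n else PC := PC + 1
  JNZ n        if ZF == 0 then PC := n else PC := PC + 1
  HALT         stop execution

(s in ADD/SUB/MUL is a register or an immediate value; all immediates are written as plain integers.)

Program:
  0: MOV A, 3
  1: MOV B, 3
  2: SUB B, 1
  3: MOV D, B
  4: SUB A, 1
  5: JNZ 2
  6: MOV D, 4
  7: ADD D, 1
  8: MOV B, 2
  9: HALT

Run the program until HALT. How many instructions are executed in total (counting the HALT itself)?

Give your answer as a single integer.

Answer: 18

Derivation:
Step 1: PC=0 exec 'MOV A, 3'. After: A=3 B=0 C=0 D=0 ZF=0 PC=1
Step 2: PC=1 exec 'MOV B, 3'. After: A=3 B=3 C=0 D=0 ZF=0 PC=2
Step 3: PC=2 exec 'SUB B, 1'. After: A=3 B=2 C=0 D=0 ZF=0 PC=3
Step 4: PC=3 exec 'MOV D, B'. After: A=3 B=2 C=0 D=2 ZF=0 PC=4
Step 5: PC=4 exec 'SUB A, 1'. After: A=2 B=2 C=0 D=2 ZF=0 PC=5
Step 6: PC=5 exec 'JNZ 2'. After: A=2 B=2 C=0 D=2 ZF=0 PC=2
Step 7: PC=2 exec 'SUB B, 1'. After: A=2 B=1 C=0 D=2 ZF=0 PC=3
Step 8: PC=3 exec 'MOV D, B'. After: A=2 B=1 C=0 D=1 ZF=0 PC=4
Step 9: PC=4 exec 'SUB A, 1'. After: A=1 B=1 C=0 D=1 ZF=0 PC=5
Step 10: PC=5 exec 'JNZ 2'. After: A=1 B=1 C=0 D=1 ZF=0 PC=2
Step 11: PC=2 exec 'SUB B, 1'. After: A=1 B=0 C=0 D=1 ZF=1 PC=3
Step 12: PC=3 exec 'MOV D, B'. After: A=1 B=0 C=0 D=0 ZF=1 PC=4
Step 13: PC=4 exec 'SUB A, 1'. After: A=0 B=0 C=0 D=0 ZF=1 PC=5
Step 14: PC=5 exec 'JNZ 2'. After: A=0 B=0 C=0 D=0 ZF=1 PC=6
Step 15: PC=6 exec 'MOV D, 4'. After: A=0 B=0 C=0 D=4 ZF=1 PC=7
Step 16: PC=7 exec 'ADD D, 1'. After: A=0 B=0 C=0 D=5 ZF=0 PC=8
Step 17: PC=8 exec 'MOV B, 2'. After: A=0 B=2 C=0 D=5 ZF=0 PC=9
Step 18: PC=9 exec 'HALT'. After: A=0 B=2 C=0 D=5 ZF=0 PC=9 HALTED
Total instructions executed: 18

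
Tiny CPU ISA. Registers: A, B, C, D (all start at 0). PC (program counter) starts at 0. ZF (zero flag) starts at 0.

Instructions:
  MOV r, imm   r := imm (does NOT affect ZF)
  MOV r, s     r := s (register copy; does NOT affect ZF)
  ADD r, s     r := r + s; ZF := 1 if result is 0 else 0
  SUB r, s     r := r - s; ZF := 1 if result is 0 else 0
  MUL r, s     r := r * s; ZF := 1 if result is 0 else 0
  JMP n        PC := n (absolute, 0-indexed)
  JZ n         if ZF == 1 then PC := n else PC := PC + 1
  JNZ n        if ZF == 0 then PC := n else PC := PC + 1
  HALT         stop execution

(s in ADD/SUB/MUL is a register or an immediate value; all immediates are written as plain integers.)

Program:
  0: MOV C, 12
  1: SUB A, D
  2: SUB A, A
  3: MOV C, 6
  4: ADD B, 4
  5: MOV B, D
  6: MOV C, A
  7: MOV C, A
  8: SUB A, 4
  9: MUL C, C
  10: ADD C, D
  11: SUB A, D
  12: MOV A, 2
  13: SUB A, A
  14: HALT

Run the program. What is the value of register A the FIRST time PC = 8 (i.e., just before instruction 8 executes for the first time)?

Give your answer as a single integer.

Step 1: PC=0 exec 'MOV C, 12'. After: A=0 B=0 C=12 D=0 ZF=0 PC=1
Step 2: PC=1 exec 'SUB A, D'. After: A=0 B=0 C=12 D=0 ZF=1 PC=2
Step 3: PC=2 exec 'SUB A, A'. After: A=0 B=0 C=12 D=0 ZF=1 PC=3
Step 4: PC=3 exec 'MOV C, 6'. After: A=0 B=0 C=6 D=0 ZF=1 PC=4
Step 5: PC=4 exec 'ADD B, 4'. After: A=0 B=4 C=6 D=0 ZF=0 PC=5
Step 6: PC=5 exec 'MOV B, D'. After: A=0 B=0 C=6 D=0 ZF=0 PC=6
Step 7: PC=6 exec 'MOV C, A'. After: A=0 B=0 C=0 D=0 ZF=0 PC=7
Step 8: PC=7 exec 'MOV C, A'. After: A=0 B=0 C=0 D=0 ZF=0 PC=8
First time PC=8: A=0

0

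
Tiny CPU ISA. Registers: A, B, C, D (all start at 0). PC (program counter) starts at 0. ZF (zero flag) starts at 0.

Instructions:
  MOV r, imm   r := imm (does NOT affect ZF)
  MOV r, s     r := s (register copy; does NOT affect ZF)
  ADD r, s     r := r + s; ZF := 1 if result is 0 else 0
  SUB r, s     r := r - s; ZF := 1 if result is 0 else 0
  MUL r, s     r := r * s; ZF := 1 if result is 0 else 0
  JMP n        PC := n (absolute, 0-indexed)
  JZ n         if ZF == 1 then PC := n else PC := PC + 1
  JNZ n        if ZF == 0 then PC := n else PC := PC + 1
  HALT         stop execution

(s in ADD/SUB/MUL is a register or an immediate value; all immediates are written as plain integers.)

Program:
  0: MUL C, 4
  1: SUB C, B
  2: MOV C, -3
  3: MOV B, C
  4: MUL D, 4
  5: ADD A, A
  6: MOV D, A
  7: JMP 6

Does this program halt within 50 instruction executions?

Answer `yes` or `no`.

Step 1: PC=0 exec 'MUL C, 4'. After: A=0 B=0 C=0 D=0 ZF=1 PC=1
Step 2: PC=1 exec 'SUB C, B'. After: A=0 B=0 C=0 D=0 ZF=1 PC=2
Step 3: PC=2 exec 'MOV C, -3'. After: A=0 B=0 C=-3 D=0 ZF=1 PC=3
Step 4: PC=3 exec 'MOV B, C'. After: A=0 B=-3 C=-3 D=0 ZF=1 PC=4
Step 5: PC=4 exec 'MUL D, 4'. After: A=0 B=-3 C=-3 D=0 ZF=1 PC=5
Step 6: PC=5 exec 'ADD A, A'. After: A=0 B=-3 C=-3 D=0 ZF=1 PC=6
Step 7: PC=6 exec 'MOV D, A'. After: A=0 B=-3 C=-3 D=0 ZF=1 PC=7
Step 8: PC=7 exec 'JMP 6'. After: A=0 B=-3 C=-3 D=0 ZF=1 PC=6
State after step 8 equals state after step 6: the program is in a cycle of length 2 and will never halt.

Answer: no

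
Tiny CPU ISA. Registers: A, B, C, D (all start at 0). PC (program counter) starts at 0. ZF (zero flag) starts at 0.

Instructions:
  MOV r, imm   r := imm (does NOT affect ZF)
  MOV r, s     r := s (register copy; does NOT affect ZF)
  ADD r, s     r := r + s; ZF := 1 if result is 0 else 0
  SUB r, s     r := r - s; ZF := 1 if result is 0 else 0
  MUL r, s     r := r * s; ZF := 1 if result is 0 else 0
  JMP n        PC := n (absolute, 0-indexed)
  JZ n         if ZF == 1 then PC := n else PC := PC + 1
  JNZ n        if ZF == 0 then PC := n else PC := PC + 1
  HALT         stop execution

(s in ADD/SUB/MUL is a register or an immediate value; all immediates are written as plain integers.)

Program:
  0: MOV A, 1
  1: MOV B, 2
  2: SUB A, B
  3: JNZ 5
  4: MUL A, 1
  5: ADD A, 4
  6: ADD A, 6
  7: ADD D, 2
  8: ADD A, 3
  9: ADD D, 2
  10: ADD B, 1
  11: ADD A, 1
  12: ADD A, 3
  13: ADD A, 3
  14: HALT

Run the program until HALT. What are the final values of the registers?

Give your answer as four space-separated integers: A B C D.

Answer: 19 3 0 4

Derivation:
Step 1: PC=0 exec 'MOV A, 1'. After: A=1 B=0 C=0 D=0 ZF=0 PC=1
Step 2: PC=1 exec 'MOV B, 2'. After: A=1 B=2 C=0 D=0 ZF=0 PC=2
Step 3: PC=2 exec 'SUB A, B'. After: A=-1 B=2 C=0 D=0 ZF=0 PC=3
Step 4: PC=3 exec 'JNZ 5'. After: A=-1 B=2 C=0 D=0 ZF=0 PC=5
Step 5: PC=5 exec 'ADD A, 4'. After: A=3 B=2 C=0 D=0 ZF=0 PC=6
Step 6: PC=6 exec 'ADD A, 6'. After: A=9 B=2 C=0 D=0 ZF=0 PC=7
Step 7: PC=7 exec 'ADD D, 2'. After: A=9 B=2 C=0 D=2 ZF=0 PC=8
Step 8: PC=8 exec 'ADD A, 3'. After: A=12 B=2 C=0 D=2 ZF=0 PC=9
Step 9: PC=9 exec 'ADD D, 2'. After: A=12 B=2 C=0 D=4 ZF=0 PC=10
Step 10: PC=10 exec 'ADD B, 1'. After: A=12 B=3 C=0 D=4 ZF=0 PC=11
Step 11: PC=11 exec 'ADD A, 1'. After: A=13 B=3 C=0 D=4 ZF=0 PC=12
Step 12: PC=12 exec 'ADD A, 3'. After: A=16 B=3 C=0 D=4 ZF=0 PC=13
Step 13: PC=13 exec 'ADD A, 3'. After: A=19 B=3 C=0 D=4 ZF=0 PC=14
Step 14: PC=14 exec 'HALT'. After: A=19 B=3 C=0 D=4 ZF=0 PC=14 HALTED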